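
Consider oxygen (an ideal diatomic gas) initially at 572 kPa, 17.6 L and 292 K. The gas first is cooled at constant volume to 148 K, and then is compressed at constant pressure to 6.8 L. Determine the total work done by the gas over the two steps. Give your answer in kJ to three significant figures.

W_total ≈ -3.13 kJ

Step 1 (isochoric): W = 0 (constant volume).
After step 1: P = 289.9 kPa (V unchanged).
Step 2 (isobaric): W = PΔV = (289.9 kPa)(6.8 − 17.6 L) = -3131 J.
W_total = 0 − 3131 = -3131 J.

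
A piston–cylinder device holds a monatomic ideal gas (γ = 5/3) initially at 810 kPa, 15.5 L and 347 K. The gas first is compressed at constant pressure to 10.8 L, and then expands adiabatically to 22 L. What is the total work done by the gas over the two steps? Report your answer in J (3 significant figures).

W_total ≈ 1150 J

Step 1 (isobaric): W = PΔV = (810 kPa)(10.8 − 15.5 L) = -3807 J.
After step 1: P = 810 kPa, V = 10.8 L, T = 241.8 K.
Step 2 (adiabatic): W = (P₁V₁ − P₂V₂)/(γ−1) = (8748 − 5444)/0.667 = 4956 J.
W_total = -3807 + 4956 = 1149 J.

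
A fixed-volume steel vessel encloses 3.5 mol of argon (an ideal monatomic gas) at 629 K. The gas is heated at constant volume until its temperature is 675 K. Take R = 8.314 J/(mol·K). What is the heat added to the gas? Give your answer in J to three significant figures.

Q ≈ 2010 J

Constant volume ⇒ W = 0, so Q = ΔU = nCᵥΔT with Cᵥ = 3R/2 = 12.47 J/(mol·K).
ΔU = (3.5)(12.47)(675 − 629) = 2008 J.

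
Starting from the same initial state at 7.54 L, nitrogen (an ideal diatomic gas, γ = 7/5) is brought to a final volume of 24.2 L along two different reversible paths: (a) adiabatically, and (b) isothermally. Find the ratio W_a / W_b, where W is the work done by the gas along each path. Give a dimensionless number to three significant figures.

Path (a) adiabatic: W = P₁V₁(1 − (V₁/V₂)^(γ−1))/(γ−1) → W_a/(P₁V₁) = 0.9319.
Path (b) isothermal: W = P₁V₁ ln(V₂/V₁) → W_b/(P₁V₁) = 1.166.
W_a / W_b = 0.9319 / 1.166 = 0.7992.

W_a / W_b ≈ 0.799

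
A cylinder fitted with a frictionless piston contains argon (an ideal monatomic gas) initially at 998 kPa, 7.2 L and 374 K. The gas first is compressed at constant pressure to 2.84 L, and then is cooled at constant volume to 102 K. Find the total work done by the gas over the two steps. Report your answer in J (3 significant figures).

W_total ≈ -4350 J

Step 1 (isobaric): W = PΔV = (998 kPa)(2.84 − 7.2 L) = -4351 J.
Step 2 (isochoric): W = 0 (constant volume).
W_total = -4351 + 0 = -4351 J.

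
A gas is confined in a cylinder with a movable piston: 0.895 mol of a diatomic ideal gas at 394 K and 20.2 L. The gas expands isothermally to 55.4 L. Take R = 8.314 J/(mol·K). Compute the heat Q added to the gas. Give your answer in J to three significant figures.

Q ≈ 2960 J

Isothermal ⇒ ΔU = 0, so Q = W = nRT ln(V₂/V₁).
Q = (0.895)(8.314)(394) ln(55.4/20.2) = 2932 × 1.009 = 2958 J.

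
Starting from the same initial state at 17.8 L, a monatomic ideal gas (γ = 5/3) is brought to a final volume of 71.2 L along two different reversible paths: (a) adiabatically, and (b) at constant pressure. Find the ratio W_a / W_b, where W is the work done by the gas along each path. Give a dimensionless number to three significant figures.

W_a / W_b ≈ 0.302

Path (a) adiabatic: W = P₁V₁(1 − (V₁/V₂)^(γ−1))/(γ−1) → W_a/(P₁V₁) = 0.9047.
Path (b) isobaric: W = P₁(V₂ − V₁) → W_b/(P₁V₁) = 3.
W_a / W_b = 0.9047 / 3 = 0.3016.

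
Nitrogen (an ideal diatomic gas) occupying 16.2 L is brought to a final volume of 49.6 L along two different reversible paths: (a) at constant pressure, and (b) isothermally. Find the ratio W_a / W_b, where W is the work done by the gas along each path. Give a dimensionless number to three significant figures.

Path (a) isobaric: W = P₁(V₂ − V₁) → W_a/(P₁V₁) = 2.062.
Path (b) isothermal: W = P₁V₁ ln(V₂/V₁) → W_b/(P₁V₁) = 1.119.
W_a / W_b = 2.062 / 1.119 = 1.843.

W_a / W_b ≈ 1.84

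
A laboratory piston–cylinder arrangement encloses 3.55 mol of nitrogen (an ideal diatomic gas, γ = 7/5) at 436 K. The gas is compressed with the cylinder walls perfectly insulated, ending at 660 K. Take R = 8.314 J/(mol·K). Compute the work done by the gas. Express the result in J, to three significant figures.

Adiabatic ⇒ Q = 0, so W_by = −ΔU = nCᵥ(T₁ − T₂).
Cᵥ = 5R/2 = 20.79 J/(mol·K).
W = (3.55)(20.79)(436 − 660) = -16528 J.

W ≈ -16500 J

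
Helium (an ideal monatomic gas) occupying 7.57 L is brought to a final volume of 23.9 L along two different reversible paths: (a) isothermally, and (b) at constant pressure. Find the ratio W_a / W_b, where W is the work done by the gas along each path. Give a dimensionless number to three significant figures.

W_a / W_b ≈ 0.533

Path (a) isothermal: W = P₁V₁ ln(V₂/V₁) → W_a/(P₁V₁) = 1.15.
Path (b) isobaric: W = P₁(V₂ − V₁) → W_b/(P₁V₁) = 2.157.
W_a / W_b = 1.15 / 2.157 = 0.533.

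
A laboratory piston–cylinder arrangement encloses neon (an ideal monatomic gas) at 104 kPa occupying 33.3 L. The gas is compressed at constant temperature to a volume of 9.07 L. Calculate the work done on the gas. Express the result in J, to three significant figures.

W ≈ 4500 J

Isothermal: W = nRT ln(V₂/V₁) = P₁V₁ ln(V₂/V₁).
P₁V₁ = (104 kPa)(33.3 L) = 3463 J.
W = 3463 × ln(9.07/33.3) = 3463 × -1.301
W_by_gas = -4504 J; work on gas = −W_by = 4504 J.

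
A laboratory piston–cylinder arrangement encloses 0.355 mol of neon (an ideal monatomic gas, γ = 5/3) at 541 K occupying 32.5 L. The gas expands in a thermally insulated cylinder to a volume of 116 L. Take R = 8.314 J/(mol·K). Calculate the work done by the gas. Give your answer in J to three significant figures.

W ≈ 1370 J

Adiabatic: TV^(γ−1) = const with γ = 5/3.
T₂ = T₁ (V₁/V₂)^(γ−1) = 541 × (32.5/116)^0.667 = 541 × 0.4282 = 231.6 K.
W_by = nCᵥ(T₁ − T₂) = (0.355)(12.47)(541 − 231.6) = 1370 J.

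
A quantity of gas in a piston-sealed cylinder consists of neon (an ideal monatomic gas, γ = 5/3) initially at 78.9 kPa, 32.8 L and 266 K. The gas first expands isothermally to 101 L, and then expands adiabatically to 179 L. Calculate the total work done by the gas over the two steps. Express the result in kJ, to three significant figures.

Step 1 (isothermal): W = P₁V₁ ln(V₂/V₁) = (2588) ln(101/32.8) = 2911 J.
After step 1: P = 25.62 kPa, V = 101 L, T = 266 K.
Step 2 (adiabatic): W = (P₁V₁ − P₂V₂)/(γ−1) = (2588 − 1767)/0.667 = 1231 J.
W_total = 2911 + 1231 = 4142 J.

W_total ≈ 4.14 kJ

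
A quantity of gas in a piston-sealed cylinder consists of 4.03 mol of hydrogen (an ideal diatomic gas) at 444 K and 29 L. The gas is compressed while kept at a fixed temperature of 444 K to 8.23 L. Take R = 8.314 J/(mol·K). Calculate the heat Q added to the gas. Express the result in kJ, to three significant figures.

Isothermal ⇒ ΔU = 0, so Q = W = nRT ln(V₂/V₁).
Q = (4.03)(8.314)(444) ln(8.23/29) = 14876 × -1.26 = -18737 J.

Q ≈ -18.7 kJ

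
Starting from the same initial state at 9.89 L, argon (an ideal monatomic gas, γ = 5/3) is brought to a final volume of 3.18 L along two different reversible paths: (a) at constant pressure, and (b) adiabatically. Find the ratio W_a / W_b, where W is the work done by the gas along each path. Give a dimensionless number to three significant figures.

Path (a) isobaric: W = P₁(V₂ − V₁) → W_a/(P₁V₁) = -0.6785.
Path (b) adiabatic: W = P₁V₁(1 − (V₁/V₂)^(γ−1))/(γ−1) → W_b/(P₁V₁) = -1.696.
W_a / W_b = -0.6785 / -1.696 = 0.4.

W_a / W_b ≈ 0.400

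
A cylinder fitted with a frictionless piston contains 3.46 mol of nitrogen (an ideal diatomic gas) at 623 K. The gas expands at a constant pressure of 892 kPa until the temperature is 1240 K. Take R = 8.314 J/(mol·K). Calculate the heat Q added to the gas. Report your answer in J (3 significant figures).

Q ≈ 62100 J

Isobaric: W = nRΔT = (3.46)(8.314)(617) = 17749 J.
ΔU = nCᵥΔT with Cᵥ = 5R/2: ΔU = (3.46)(20.79)(617) = 44372 J.
Q = ΔU + W = 44372 + 17749 = 62121 J.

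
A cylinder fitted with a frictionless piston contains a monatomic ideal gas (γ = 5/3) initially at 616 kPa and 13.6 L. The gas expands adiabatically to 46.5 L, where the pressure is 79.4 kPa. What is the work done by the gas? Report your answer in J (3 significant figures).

Adiabatic: W = (P₁V₁ − P₂V₂)/(γ − 1) with γ = 5/3.
P₁V₁ = 8378 J, P₂V₂ = 3692 J.
W = (8378 − 3692) / 0.6667 = 7028 J.

W ≈ 7030 J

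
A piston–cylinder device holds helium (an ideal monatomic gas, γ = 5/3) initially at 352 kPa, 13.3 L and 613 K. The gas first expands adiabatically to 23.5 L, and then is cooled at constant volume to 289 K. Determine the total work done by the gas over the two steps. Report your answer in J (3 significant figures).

Step 1 (adiabatic): W = (P₁V₁ − P₂V₂)/(γ−1) = (4682 − 3203)/0.667 = 2218 J.
Step 2 (isochoric): W = 0 (constant volume).
W_total = 2218 + 0 = 2218 J.

W_total ≈ 2220 J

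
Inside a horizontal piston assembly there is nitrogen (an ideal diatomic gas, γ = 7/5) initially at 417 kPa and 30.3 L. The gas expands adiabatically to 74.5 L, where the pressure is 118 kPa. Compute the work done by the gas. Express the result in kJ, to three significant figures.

W ≈ 9.61 kJ

Adiabatic: W = (P₁V₁ − P₂V₂)/(γ − 1) with γ = 7/5.
P₁V₁ = 12635 J, P₂V₂ = 8791 J.
W = (12635 − 8791) / 0.4 = 9610 J.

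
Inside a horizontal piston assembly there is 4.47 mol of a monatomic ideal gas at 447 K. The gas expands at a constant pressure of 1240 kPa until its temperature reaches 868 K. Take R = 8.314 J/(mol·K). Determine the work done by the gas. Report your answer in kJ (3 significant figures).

W ≈ 15.6 kJ

Isobaric: W = P ΔV = nR ΔT.
W = (4.47)(8.314)(868 − 447) = 15646 J.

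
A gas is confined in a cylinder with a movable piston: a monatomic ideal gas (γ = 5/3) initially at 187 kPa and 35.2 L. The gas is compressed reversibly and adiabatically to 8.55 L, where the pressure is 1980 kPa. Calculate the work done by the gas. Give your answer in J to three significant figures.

Adiabatic: W = (P₁V₁ − P₂V₂)/(γ − 1) with γ = 5/3.
P₁V₁ = 6582 J, P₂V₂ = 16929 J.
W = (6582 − 16929) / 0.6667 = -15520 J.

W ≈ -15500 J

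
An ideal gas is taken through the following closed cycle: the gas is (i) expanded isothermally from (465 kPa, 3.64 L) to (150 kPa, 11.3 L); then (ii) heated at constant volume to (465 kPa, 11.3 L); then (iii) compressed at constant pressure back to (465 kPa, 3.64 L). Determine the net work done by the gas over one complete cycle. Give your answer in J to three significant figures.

Leg (i): W = PᵢVᵢ ln(V_f/Vᵢ) = (1693) ln(11.3/3.64) = 1917 J.
Leg (ii): W = 0.
Leg (iii): W = PΔV = (465)(3.64 − 11.3) = -3562 J.
W_net = 1917 − 3562 = -1644 J.

W_net ≈ -1640 J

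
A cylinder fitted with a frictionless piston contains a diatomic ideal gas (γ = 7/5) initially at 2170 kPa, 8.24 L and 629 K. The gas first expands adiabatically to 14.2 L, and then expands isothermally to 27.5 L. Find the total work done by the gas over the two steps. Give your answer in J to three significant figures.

Step 1 (adiabatic): W = (P₁V₁ − P₂V₂)/(γ−1) = (17881 − 14383)/0.4 = 8745 J.
After step 1: P = 1013 kPa, V = 14.2 L, T = 505.9 K.
Step 2 (isothermal): W = P₁V₁ ln(V₂/V₁) = (14383) ln(27.5/14.2) = 9506 J.
W_total = 8745 + 9506 = 18251 J.

W_total ≈ 18300 J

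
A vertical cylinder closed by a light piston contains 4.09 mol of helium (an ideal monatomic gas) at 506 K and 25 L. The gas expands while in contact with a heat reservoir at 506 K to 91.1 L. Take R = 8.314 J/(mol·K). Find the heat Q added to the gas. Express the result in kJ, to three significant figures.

Isothermal ⇒ ΔU = 0, so Q = W = nRT ln(V₂/V₁).
Q = (4.09)(8.314)(506) ln(91.1/25) = 17206 × 1.293 = 22249 J.

Q ≈ 22.2 kJ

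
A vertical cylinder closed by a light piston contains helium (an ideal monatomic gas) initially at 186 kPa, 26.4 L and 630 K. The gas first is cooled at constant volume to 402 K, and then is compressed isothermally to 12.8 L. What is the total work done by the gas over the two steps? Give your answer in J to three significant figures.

Step 1 (isochoric): W = 0 (constant volume).
After step 1: P = 118.7 kPa (V unchanged).
Step 2 (isothermal): W = P₁V₁ ln(V₂/V₁) = (3133) ln(12.8/26.4) = -2268 J.
W_total = 0 − 2268 = -2268 J.

W_total ≈ -2270 J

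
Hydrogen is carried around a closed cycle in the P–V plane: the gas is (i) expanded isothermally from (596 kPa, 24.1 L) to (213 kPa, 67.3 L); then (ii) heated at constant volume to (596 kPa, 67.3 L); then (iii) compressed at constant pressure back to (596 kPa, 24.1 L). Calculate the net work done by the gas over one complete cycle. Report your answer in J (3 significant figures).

W_net ≈ -11000 J

Leg (i): W = PᵢVᵢ ln(V_f/Vᵢ) = (14364) ln(67.3/24.1) = 14751 J.
Leg (ii): W = 0.
Leg (iii): W = PΔV = (596)(24.1 − 67.3) = -25747 J.
W_net = 14751 − 25747 = -10997 J.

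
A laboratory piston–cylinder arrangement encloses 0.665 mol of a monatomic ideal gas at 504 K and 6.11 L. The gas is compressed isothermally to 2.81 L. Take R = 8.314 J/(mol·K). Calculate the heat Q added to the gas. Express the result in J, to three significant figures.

Isothermal ⇒ ΔU = 0, so Q = W = nRT ln(V₂/V₁).
Q = (0.665)(8.314)(504) ln(2.81/6.11) = 2787 × -0.7767 = -2164 J.

Q ≈ -2160 J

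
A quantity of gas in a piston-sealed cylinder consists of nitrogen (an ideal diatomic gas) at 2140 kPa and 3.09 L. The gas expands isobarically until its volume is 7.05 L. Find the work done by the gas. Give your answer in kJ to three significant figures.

W ≈ 8.47 kJ

Isobaric: W = P ΔV.
W = (2140 kPa)(7.05 − 3.09 L) = (2140)(3.96) = 8474 J.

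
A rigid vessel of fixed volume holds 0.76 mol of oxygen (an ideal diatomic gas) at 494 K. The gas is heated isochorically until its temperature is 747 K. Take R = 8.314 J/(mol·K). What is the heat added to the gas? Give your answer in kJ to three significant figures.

Q ≈ 4.00 kJ

Constant volume ⇒ W = 0, so Q = ΔU = nCᵥΔT with Cᵥ = 5R/2 = 20.79 J/(mol·K).
ΔU = (0.76)(20.79)(747 − 494) = 3997 J.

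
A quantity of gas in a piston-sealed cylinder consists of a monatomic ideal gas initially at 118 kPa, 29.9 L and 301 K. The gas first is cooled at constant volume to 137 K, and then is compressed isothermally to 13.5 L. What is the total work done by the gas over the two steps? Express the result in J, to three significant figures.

W_total ≈ -1280 J

Step 1 (isochoric): W = 0 (constant volume).
After step 1: P = 53.71 kPa (V unchanged).
Step 2 (isothermal): W = P₁V₁ ln(V₂/V₁) = (1606) ln(13.5/29.9) = -1277 J.
W_total = 0 − 1277 = -1277 J.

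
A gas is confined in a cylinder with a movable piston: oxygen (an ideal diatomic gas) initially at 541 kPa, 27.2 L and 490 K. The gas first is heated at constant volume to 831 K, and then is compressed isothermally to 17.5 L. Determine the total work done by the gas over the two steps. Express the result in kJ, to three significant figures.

Step 1 (isochoric): W = 0 (constant volume).
After step 1: P = 917.5 kPa (V unchanged).
Step 2 (isothermal): W = P₁V₁ ln(V₂/V₁) = (24956) ln(17.5/27.2) = -11006 J.
W_total = 0 − 11006 = -11006 J.

W_total ≈ -11.0 kJ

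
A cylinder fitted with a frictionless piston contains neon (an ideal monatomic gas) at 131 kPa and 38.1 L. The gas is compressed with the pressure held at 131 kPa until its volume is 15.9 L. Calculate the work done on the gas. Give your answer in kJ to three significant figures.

Isobaric: W = P ΔV.
W = (131 kPa)(15.9 − 38.1 L) = (131)(-22.2) = -2908 J.
Work on gas = −W_by = 2908 J.

W ≈ 2.91 kJ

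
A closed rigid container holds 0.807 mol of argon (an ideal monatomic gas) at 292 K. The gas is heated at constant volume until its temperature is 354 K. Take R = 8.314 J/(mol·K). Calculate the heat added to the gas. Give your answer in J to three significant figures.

Constant volume ⇒ W = 0, so Q = ΔU = nCᵥΔT with Cᵥ = 3R/2 = 12.47 J/(mol·K).
ΔU = (0.807)(12.47)(354 − 292) = 624 J.

Q ≈ 624 J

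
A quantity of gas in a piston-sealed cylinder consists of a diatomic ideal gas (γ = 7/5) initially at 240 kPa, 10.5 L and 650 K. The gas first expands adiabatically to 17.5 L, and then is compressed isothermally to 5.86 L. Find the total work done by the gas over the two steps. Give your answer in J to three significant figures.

W_total ≈ -1080 J

Step 1 (adiabatic): W = (P₁V₁ − P₂V₂)/(γ−1) = (2520 − 2054)/0.4 = 1164 J.
After step 1: P = 117.4 kPa, V = 17.5 L, T = 529.9 K.
Step 2 (isothermal): W = P₁V₁ ln(V₂/V₁) = (2054) ln(5.86/17.5) = -2247 J.
W_total = 1164 − 2247 = -1083 J.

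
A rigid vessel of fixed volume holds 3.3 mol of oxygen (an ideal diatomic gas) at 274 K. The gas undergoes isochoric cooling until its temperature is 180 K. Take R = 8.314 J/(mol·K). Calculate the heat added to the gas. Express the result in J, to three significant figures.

Q ≈ -6450 J

Constant volume ⇒ W = 0, so Q = ΔU = nCᵥΔT with Cᵥ = 5R/2 = 20.79 J/(mol·K).
ΔU = (3.3)(20.79)(180 − 274) = -6448 J.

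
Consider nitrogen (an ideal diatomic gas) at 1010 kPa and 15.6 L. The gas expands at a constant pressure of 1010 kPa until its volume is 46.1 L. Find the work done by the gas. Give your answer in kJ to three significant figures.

Isobaric: W = P ΔV.
W = (1010 kPa)(46.1 − 15.6 L) = (1010)(30.5) = 30805 J.

W ≈ 30.8 kJ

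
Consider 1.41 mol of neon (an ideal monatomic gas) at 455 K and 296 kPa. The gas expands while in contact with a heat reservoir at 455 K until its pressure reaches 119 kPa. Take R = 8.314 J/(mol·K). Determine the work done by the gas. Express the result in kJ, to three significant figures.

W ≈ 4.86 kJ

Isothermal process: W = nRT ln(V₂/V₁) = nRT ln(P₁/P₂).
W = (1.41)(8.314)(455) × ln(296/119)
  = 5334 × ln(2.487) = 5334 × 0.9112
W_by_gas = 4860 J.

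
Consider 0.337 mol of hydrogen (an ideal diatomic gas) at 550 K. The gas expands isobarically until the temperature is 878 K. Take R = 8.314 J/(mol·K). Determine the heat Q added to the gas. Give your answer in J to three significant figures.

Isobaric: W = nRΔT = (0.337)(8.314)(328) = 919 J.
ΔU = nCᵥΔT with Cᵥ = 5R/2: ΔU = (0.337)(20.79)(328) = 2297 J.
Q = ΔU + W = 2297 + 919 = 3216 J.

Q ≈ 3220 J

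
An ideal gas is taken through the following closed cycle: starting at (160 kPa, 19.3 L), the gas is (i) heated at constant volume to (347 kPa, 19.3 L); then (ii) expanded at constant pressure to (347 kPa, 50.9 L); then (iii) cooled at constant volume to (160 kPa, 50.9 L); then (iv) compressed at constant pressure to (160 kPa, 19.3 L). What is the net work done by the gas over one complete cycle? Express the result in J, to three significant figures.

Constant-volume legs do no work.
W(ii) = (347)(50.9 − 19.3) = 10965 J; W(iv) = (160)(19.3 − 50.9) = -5056 J.
W_net = 10965 − 5056 = 5909 J (the clockwise enclosed area).

W_net ≈ 5910 J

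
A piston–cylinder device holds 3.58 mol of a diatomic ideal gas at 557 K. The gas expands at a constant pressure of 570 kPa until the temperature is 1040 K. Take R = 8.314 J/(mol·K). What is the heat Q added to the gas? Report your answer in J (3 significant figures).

Isobaric: W = nRΔT = (3.58)(8.314)(483) = 14376 J.
ΔU = nCᵥΔT with Cᵥ = 5R/2: ΔU = (3.58)(20.79)(483) = 35940 J.
Q = ΔU + W = 35940 + 14376 = 50316 J.

Q ≈ 50300 J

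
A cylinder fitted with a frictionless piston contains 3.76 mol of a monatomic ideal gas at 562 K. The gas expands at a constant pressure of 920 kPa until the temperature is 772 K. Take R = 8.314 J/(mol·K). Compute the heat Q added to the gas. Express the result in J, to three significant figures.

Q ≈ 16400 J

Isobaric: W = nRΔT = (3.76)(8.314)(210) = 6565 J.
ΔU = nCᵥΔT with Cᵥ = 3R/2: ΔU = (3.76)(12.47)(210) = 9847 J.
Q = ΔU + W = 9847 + 6565 = 16412 J.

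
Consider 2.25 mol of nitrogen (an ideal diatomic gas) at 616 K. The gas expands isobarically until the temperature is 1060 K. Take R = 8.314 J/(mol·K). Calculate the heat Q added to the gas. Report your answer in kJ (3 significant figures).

Q ≈ 29.1 kJ

Isobaric: W = nRΔT = (2.25)(8.314)(444) = 8306 J.
ΔU = nCᵥΔT with Cᵥ = 5R/2: ΔU = (2.25)(20.79)(444) = 20764 J.
Q = ΔU + W = 20764 + 8306 = 29070 J.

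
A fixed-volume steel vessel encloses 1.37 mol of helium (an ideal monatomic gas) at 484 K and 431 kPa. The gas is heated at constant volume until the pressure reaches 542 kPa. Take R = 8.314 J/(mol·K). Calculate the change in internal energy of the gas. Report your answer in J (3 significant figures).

Constant volume ⇒ W = 0, so Q = ΔU = nCᵥΔT with Cᵥ = 3R/2 = 12.47 J/(mol·K).
At constant V, T₂/T₁ = P₂/P₁ ⇒ ΔT = T₁(P₂/P₁ − 1) = 484·(542/431 − 1) = 124.6 K.
ΔU = (1.37)(12.47)(124.6) = 2130 J.

ΔU ≈ 2130 J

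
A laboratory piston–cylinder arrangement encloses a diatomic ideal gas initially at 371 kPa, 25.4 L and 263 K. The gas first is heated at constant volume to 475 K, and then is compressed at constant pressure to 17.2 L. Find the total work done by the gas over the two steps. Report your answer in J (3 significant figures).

W_total ≈ -5490 J

Step 1 (isochoric): W = 0 (constant volume).
After step 1: P = 670.1 kPa (V unchanged).
Step 2 (isobaric): W = PΔV = (670.1 kPa)(17.2 − 25.4 L) = -5494 J.
W_total = 0 − 5494 = -5494 J.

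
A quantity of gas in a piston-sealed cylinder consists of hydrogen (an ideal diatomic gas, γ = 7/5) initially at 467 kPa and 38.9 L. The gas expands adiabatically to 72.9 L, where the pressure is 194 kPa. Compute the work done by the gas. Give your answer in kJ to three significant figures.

Adiabatic: W = (P₁V₁ − P₂V₂)/(γ − 1) with γ = 7/5.
P₁V₁ = 18166 J, P₂V₂ = 14143 J.
W = (18166 − 14143) / 0.4 = 10059 J.

W ≈ 10.1 kJ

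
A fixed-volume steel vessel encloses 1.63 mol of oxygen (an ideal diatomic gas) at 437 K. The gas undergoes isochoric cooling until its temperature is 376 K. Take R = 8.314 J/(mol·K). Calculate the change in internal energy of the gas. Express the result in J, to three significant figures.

ΔU ≈ -2070 J

Constant volume ⇒ W = 0, so Q = ΔU = nCᵥΔT with Cᵥ = 5R/2 = 20.79 J/(mol·K).
ΔU = (1.63)(20.79)(376 − 437) = -2067 J.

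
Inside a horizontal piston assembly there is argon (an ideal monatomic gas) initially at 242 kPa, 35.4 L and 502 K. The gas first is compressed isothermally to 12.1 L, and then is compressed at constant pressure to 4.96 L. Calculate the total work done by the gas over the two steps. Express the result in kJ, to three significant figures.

Step 1 (isothermal): W = P₁V₁ ln(V₂/V₁) = (8567) ln(12.1/35.4) = -9197 J.
After step 1: P = 708 kPa, V = 12.1 L, T = 502 K.
Step 2 (isobaric): W = PΔV = (708 kPa)(4.96 − 12.1 L) = -5055 J.
W_total = -9197 − 5055 = -14252 J.

W_total ≈ -14.3 kJ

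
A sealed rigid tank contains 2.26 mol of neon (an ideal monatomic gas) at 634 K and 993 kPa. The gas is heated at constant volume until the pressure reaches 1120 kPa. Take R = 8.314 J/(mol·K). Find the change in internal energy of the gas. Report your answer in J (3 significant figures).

Constant volume ⇒ W = 0, so Q = ΔU = nCᵥΔT with Cᵥ = 3R/2 = 12.47 J/(mol·K).
At constant V, T₂/T₁ = P₂/P₁ ⇒ ΔT = T₁(P₂/P₁ − 1) = 634·(1120/993 − 1) = 81.09 K.
ΔU = (2.26)(12.47)(81.09) = 2285 J.

ΔU ≈ 2290 J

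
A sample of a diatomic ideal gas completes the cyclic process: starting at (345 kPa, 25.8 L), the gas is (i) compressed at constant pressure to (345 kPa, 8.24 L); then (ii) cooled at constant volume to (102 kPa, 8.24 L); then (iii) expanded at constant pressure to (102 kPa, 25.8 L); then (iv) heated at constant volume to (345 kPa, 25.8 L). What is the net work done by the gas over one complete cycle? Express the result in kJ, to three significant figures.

Constant-volume legs do no work.
W(i) = (345)(8.24 − 25.8) = -6058 J; W(iii) = (102)(25.8 − 8.24) = 1791 J.
W_net = -6058 + 1791 = -4267 J (the counter-clockwise enclosed area).

W_net ≈ -4.27 kJ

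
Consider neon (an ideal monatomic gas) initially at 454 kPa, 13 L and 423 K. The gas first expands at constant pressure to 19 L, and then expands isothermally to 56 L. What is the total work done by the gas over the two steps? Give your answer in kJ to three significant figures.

W_total ≈ 12.0 kJ

Step 1 (isobaric): W = PΔV = (454 kPa)(19 − 13 L) = 2724 J.
After step 1: P = 454 kPa, V = 19 L, T = 618.2 K.
Step 2 (isothermal): W = P₁V₁ ln(V₂/V₁) = (8626) ln(56/19) = 9324 J.
W_total = 2724 + 9324 = 12048 J.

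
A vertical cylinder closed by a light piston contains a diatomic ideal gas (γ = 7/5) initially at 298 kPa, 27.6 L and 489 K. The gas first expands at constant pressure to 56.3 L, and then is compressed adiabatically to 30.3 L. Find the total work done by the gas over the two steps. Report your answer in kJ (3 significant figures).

Step 1 (isobaric): W = PΔV = (298 kPa)(56.3 − 27.6 L) = 8553 J.
After step 1: P = 298 kPa, V = 56.3 L, T = 997.5 K.
Step 2 (adiabatic): W = (P₁V₁ − P₂V₂)/(γ−1) = (16777 − 21496)/0.4 = -11796 J.
W_total = 8553 − 11796 = -3243 J.

W_total ≈ -3.24 kJ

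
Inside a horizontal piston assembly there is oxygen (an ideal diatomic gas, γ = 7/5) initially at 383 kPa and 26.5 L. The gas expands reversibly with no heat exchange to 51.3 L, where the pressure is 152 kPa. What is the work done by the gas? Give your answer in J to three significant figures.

W ≈ 5880 J

Adiabatic: W = (P₁V₁ − P₂V₂)/(γ − 1) with γ = 7/5.
P₁V₁ = 10150 J, P₂V₂ = 7798 J.
W = (10150 − 7798) / 0.4 = 5880 J.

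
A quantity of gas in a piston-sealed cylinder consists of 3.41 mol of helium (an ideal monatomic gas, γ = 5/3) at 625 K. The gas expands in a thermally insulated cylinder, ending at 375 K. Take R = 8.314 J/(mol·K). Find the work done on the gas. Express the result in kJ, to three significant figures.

W ≈ -10.6 kJ

Adiabatic ⇒ Q = 0, so W_by = −ΔU = nCᵥ(T₁ − T₂).
Cᵥ = 3R/2 = 12.47 J/(mol·K).
W = (3.41)(12.47)(625 − 375) = 10632 J.
Work on gas = −W_by = -10632 J.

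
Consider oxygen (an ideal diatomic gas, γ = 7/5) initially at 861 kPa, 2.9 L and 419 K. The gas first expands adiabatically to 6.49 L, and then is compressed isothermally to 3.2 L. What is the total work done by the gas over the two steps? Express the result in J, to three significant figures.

Step 1 (adiabatic): W = (P₁V₁ − P₂V₂)/(γ−1) = (2497 − 1809)/0.4 = 1720 J.
After step 1: P = 278.8 kPa, V = 6.49 L, T = 303.6 K.
Step 2 (isothermal): W = P₁V₁ ln(V₂/V₁) = (1809) ln(3.2/6.49) = -1279 J.
W_total = 1720 − 1279 = 440.3 J.

W_total ≈ 440 J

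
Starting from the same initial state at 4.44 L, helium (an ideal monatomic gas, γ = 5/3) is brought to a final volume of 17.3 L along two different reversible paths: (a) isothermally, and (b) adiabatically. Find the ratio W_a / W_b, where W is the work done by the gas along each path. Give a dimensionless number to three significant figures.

Path (a) isothermal: W = P₁V₁ ln(V₂/V₁) → W_a/(P₁V₁) = 1.36.
Path (b) adiabatic: W = P₁V₁(1 − (V₁/V₂)^(γ−1))/(γ−1) → W_b/(P₁V₁) = 0.8942.
W_a / W_b = 1.36 / 0.8942 = 1.521.

W_a / W_b ≈ 1.52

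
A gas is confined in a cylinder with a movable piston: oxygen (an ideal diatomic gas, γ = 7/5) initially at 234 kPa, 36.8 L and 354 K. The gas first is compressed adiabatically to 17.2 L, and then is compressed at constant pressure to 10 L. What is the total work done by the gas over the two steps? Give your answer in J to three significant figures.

W_total ≈ -12500 J

Step 1 (adiabatic): W = (P₁V₁ − P₂V₂)/(γ−1) = (8611 − 11673)/0.4 = -7655 J.
After step 1: P = 678.7 kPa, V = 17.2 L, T = 479.9 K.
Step 2 (isobaric): W = PΔV = (678.7 kPa)(10 − 17.2 L) = -4886 J.
W_total = -7655 − 4886 = -12542 J.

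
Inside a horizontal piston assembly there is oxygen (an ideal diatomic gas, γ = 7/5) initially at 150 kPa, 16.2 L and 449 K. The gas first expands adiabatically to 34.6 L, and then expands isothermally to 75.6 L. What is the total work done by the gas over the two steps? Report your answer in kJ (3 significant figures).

Step 1 (adiabatic): W = (P₁V₁ − P₂V₂)/(γ−1) = (2430 − 1794)/0.4 = 1590 J.
After step 1: P = 51.84 kPa, V = 34.6 L, T = 331.5 K.
Step 2 (isothermal): W = P₁V₁ ln(V₂/V₁) = (1794) ln(75.6/34.6) = 1402 J.
W_total = 1590 + 1402 = 2992 J.

W_total ≈ 2.99 kJ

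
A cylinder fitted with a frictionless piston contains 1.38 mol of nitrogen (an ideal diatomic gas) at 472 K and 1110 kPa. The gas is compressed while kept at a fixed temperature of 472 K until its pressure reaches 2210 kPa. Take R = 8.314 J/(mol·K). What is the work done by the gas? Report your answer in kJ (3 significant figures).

W ≈ -3.73 kJ

Isothermal process: W = nRT ln(V₂/V₁) = nRT ln(P₁/P₂).
W = (1.38)(8.314)(472) × ln(1110/2210)
  = 5415 × ln(0.5023) = 5415 × -0.6886
W_by_gas = -3729 J.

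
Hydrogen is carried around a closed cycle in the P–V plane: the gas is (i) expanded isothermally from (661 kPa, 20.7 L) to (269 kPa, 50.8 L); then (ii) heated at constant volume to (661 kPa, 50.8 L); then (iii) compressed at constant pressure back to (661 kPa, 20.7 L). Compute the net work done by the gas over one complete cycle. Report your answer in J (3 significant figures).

W_net ≈ -7610 J

Leg (i): W = PᵢVᵢ ln(V_f/Vᵢ) = (13683) ln(50.8/20.7) = 12284 J.
Leg (ii): W = 0.
Leg (iii): W = PΔV = (661)(20.7 − 50.8) = -19896 J.
W_net = 12284 − 19896 = -7612 J.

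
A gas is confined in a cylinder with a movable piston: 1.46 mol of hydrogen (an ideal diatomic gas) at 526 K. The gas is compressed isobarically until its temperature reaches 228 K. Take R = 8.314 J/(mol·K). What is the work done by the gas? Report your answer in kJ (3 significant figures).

Isobaric: W = P ΔV = nR ΔT.
W = (1.46)(8.314)(228 − 526) = -3617 J.

W ≈ -3.62 kJ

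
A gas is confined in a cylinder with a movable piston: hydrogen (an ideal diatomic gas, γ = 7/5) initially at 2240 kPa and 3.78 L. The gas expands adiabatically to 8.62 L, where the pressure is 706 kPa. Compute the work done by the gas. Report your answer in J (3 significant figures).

W ≈ 5950 J

Adiabatic: W = (P₁V₁ − P₂V₂)/(γ − 1) with γ = 7/5.
P₁V₁ = 8467 J, P₂V₂ = 6086 J.
W = (8467 − 6086) / 0.4 = 5954 J.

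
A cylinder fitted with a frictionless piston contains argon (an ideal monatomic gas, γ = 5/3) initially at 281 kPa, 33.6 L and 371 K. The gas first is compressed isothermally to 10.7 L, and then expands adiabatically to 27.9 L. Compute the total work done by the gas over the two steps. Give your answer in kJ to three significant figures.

W_total ≈ -4.12 kJ

Step 1 (isothermal): W = P₁V₁ ln(V₂/V₁) = (9442) ln(10.7/33.6) = -10804 J.
After step 1: P = 882.4 kPa, V = 10.7 L, T = 371 K.
Step 2 (adiabatic): W = (P₁V₁ − P₂V₂)/(γ−1) = (9442 − 4984)/0.667 = 6687 J.
W_total = -10804 + 6687 = -4117 J.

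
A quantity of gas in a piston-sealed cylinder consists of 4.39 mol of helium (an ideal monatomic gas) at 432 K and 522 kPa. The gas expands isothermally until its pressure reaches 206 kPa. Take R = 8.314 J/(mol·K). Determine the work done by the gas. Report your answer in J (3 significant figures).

W ≈ 14700 J

Isothermal process: W = nRT ln(V₂/V₁) = nRT ln(P₁/P₂).
W = (4.39)(8.314)(432) × ln(522/206)
  = 15767 × ln(2.534) = 15767 × 0.9298
W_by_gas = 14660 J.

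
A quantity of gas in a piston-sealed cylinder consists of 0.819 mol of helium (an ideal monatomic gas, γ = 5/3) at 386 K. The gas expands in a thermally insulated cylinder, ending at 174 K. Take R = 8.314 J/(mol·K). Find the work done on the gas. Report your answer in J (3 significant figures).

W ≈ -2170 J

Adiabatic ⇒ Q = 0, so W_by = −ΔU = nCᵥ(T₁ − T₂).
Cᵥ = 3R/2 = 12.47 J/(mol·K).
W = (0.819)(12.47)(386 − 174) = 2165 J.
Work on gas = −W_by = -2165 J.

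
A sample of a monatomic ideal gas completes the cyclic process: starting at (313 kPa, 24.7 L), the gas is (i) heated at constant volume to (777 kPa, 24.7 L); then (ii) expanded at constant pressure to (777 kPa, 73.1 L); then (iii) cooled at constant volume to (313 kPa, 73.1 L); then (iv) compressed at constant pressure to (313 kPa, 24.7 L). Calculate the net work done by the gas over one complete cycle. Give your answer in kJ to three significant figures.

W_net ≈ 22.5 kJ

Constant-volume legs do no work.
W(ii) = (777)(73.1 − 24.7) = 37607 J; W(iv) = (313)(24.7 − 73.1) = -15149 J.
W_net = 37607 − 15149 = 22458 J (the clockwise enclosed area).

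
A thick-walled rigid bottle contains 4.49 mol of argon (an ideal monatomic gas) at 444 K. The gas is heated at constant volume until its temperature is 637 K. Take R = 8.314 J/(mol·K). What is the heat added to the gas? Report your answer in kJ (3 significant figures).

Q ≈ 10.8 kJ

Constant volume ⇒ W = 0, so Q = ΔU = nCᵥΔT with Cᵥ = 3R/2 = 12.47 J/(mol·K).
ΔU = (4.49)(12.47)(637 − 444) = 10807 J.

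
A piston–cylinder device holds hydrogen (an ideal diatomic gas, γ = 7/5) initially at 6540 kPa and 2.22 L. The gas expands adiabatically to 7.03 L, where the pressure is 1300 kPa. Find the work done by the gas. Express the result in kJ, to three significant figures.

W ≈ 13.4 kJ

Adiabatic: W = (P₁V₁ − P₂V₂)/(γ − 1) with γ = 7/5.
P₁V₁ = 14519 J, P₂V₂ = 9139 J.
W = (14519 − 9139) / 0.4 = 13450 J.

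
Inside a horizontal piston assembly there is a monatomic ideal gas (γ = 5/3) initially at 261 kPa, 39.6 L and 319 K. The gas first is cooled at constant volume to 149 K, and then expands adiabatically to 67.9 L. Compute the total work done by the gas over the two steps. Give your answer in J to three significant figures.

Step 1 (isochoric): W = 0 (constant volume).
After step 1: P = 121.9 kPa (V unchanged).
Step 2 (adiabatic): W = (P₁V₁ − P₂V₂)/(γ−1) = (4828 − 3370)/0.667 = 2187 J.
W_total = 0 + 2187 = 2187 J.

W_total ≈ 2190 J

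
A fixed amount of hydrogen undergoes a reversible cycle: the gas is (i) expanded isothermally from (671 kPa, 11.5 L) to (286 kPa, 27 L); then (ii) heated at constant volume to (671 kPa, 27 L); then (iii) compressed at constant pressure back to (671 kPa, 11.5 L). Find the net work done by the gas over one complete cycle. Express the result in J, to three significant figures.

Leg (i): W = PᵢVᵢ ln(V_f/Vᵢ) = (7716) ln(27/11.5) = 6586 J.
Leg (ii): W = 0.
Leg (iii): W = PΔV = (671)(11.5 − 27) = -10400 J.
W_net = 6586 − 10400 = -3815 J.

W_net ≈ -3810 J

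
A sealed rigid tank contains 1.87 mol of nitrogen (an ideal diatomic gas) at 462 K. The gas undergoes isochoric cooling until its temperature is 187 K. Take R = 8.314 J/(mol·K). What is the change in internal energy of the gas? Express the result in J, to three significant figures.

ΔU ≈ -10700 J

Constant volume ⇒ W = 0, so Q = ΔU = nCᵥΔT with Cᵥ = 5R/2 = 20.79 J/(mol·K).
ΔU = (1.87)(20.79)(187 − 462) = -10689 J.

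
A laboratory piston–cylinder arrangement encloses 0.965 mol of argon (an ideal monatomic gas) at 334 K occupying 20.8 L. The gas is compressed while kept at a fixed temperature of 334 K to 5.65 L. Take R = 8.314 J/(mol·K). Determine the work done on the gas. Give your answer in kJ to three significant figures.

W ≈ 3.49 kJ

Isothermal: W = nRT ln(V₂/V₁).
W = (0.965)(8.314)(334) × ln(5.65/20.8)
  = 2680 × -1.303
W_by_gas = -3492 J; work on gas = −W_by = 3492 J.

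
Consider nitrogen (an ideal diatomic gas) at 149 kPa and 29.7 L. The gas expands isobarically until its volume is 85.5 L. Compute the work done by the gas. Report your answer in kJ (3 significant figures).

W ≈ 8.31 kJ

Isobaric: W = P ΔV.
W = (149 kPa)(85.5 − 29.7 L) = (149)(55.8) = 8314 J.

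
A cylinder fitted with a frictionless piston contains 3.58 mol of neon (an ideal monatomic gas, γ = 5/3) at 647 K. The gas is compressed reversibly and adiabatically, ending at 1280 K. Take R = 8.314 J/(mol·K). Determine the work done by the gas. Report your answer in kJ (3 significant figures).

W ≈ -28.3 kJ

Adiabatic ⇒ Q = 0, so W_by = −ΔU = nCᵥ(T₁ − T₂).
Cᵥ = 3R/2 = 12.47 J/(mol·K).
W = (3.58)(12.47)(647 − 1280) = -28261 J.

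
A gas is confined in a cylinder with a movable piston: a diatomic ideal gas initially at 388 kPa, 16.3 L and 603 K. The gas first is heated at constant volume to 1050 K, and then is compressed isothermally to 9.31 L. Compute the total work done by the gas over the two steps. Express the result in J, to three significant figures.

Step 1 (isochoric): W = 0 (constant volume).
After step 1: P = 675.6 kPa (V unchanged).
Step 2 (isothermal): W = P₁V₁ ln(V₂/V₁) = (11013) ln(9.31/16.3) = -6168 J.
W_total = 0 − 6168 = -6168 J.

W_total ≈ -6170 J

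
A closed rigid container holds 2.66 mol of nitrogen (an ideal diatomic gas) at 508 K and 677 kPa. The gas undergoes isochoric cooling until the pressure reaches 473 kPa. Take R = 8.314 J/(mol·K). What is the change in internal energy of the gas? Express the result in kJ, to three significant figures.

Constant volume ⇒ W = 0, so Q = ΔU = nCᵥΔT with Cᵥ = 5R/2 = 20.79 J/(mol·K).
At constant V, T₂/T₁ = P₂/P₁ ⇒ ΔT = T₁(P₂/P₁ − 1) = 508·(473/677 − 1) = -153.1 K.
ΔU = (2.66)(20.79)(-153.1) = -8463 J.

ΔU ≈ -8.46 kJ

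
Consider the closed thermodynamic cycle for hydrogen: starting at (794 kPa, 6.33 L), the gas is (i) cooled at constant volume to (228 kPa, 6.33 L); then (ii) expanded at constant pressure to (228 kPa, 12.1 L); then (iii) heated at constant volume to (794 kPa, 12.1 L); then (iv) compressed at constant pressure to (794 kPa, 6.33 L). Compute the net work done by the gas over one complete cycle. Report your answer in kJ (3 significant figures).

Constant-volume legs do no work.
W(ii) = (228)(12.1 − 6.33) = 1316 J; W(iv) = (794)(6.33 − 12.1) = -4581 J.
W_net = 1316 − 4581 = -3266 J (the counter-clockwise enclosed area).

W_net ≈ -3.27 kJ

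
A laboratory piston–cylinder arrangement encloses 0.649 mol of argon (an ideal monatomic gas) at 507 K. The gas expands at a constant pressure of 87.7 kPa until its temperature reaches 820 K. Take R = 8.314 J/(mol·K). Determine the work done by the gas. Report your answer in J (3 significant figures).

Isobaric: W = P ΔV = nR ΔT.
W = (0.649)(8.314)(820 − 507) = 1689 J.

W ≈ 1690 J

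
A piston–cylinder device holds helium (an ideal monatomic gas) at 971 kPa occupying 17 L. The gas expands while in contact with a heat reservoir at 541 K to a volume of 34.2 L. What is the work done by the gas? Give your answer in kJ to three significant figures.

W ≈ 11.5 kJ

Isothermal: W = nRT ln(V₂/V₁) = P₁V₁ ln(V₂/V₁).
P₁V₁ = (971 kPa)(17 L) = 16507 J.
W = 16507 × ln(34.2/17) = 16507 × 0.699
W_by_gas = 11539 J.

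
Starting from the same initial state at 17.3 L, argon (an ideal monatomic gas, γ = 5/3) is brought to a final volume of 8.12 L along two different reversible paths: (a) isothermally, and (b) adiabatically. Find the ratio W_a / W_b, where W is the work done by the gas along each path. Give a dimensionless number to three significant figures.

W_a / W_b ≈ 0.769

Path (a) isothermal: W = P₁V₁ ln(V₂/V₁) → W_a/(P₁V₁) = -0.7564.
Path (b) adiabatic: W = P₁V₁(1 − (V₁/V₂)^(γ−1))/(γ−1) → W_b/(P₁V₁) = -0.9836.
W_a / W_b = -0.7564 / -0.9836 = 0.769.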